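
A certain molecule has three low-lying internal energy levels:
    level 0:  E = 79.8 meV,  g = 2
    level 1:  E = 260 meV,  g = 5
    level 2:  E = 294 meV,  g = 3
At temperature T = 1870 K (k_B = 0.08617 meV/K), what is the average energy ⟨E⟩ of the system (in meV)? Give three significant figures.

185 meV

k_BT = 0.08617 × 1870 K = 161.14 meV.
Eᵢ/kT = 0.49522, 1.6135, 1.8245.
Z = Σ gᵢe^(−Eᵢ/kT) = 2·e^(−0.49522) + 5·e^(−1.6135) + 3·e^(−1.8245) = 1.2189 + 0.99595 + 0.48389 = 2.6987.
⟨E⟩ = Σ Eᵢ gᵢe^(−Eᵢ/kT) / Z = (79.8·1.2189 + 260·0.99595 + 294·0.48389) / 2.6987 = 185 meV.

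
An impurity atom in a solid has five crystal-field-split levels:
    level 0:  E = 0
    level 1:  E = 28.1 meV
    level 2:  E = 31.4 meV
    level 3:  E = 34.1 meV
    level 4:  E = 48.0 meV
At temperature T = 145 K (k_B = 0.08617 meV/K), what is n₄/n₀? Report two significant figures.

0.021

k_BT = 0.08617 × 145 K = 12.49 meV.
n₄/n₀ = exp[−(E₄−E₀)/kT] = exp(−(48.0 meV)/(12.49 meV)) = exp(-3.843) = 0.021.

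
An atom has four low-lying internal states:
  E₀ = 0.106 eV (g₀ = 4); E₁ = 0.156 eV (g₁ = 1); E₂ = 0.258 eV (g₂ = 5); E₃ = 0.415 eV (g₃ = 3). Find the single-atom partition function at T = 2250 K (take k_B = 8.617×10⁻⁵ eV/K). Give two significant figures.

Z = 4.4

k_BT = 8.617×10⁻⁵ × 2250 K = 0.1939 eV.
Eᵢ/kT = 0.5467, 0.8045, 1.331, 2.140.
Z = Σ gᵢe^(−Eᵢ/kT) = 4·e^(−0.5467) + 1·e^(−0.8045) + 5·e^(−1.331) + 3·e^(−2.140) = 2.315 + 0.4473 + 1.321 + 0.3530 = 4.436.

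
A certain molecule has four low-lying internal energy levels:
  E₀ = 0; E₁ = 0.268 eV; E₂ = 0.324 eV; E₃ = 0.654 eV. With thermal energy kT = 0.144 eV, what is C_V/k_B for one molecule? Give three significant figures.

Eᵢ/kT = 0, 1.8611, 2.2500, 4.5417.
Z = Σ e^(−Eᵢ/kT) = e^(−0) + e^(−1.8611) + e^(−2.2500) + e^(−4.5417) = 1.0000 + 0.15550 + 0.10540 + 0.010655 = 1.2716.
⟨E⟩ = 0.065109 eV, ⟨E²⟩ = 0.021068 eV².
C_V/k_B = (⟨E²⟩ − ⟨E⟩²)/(kT)² = (0.021068 − 0.0042392)/0.020736 = 0.812.

0.812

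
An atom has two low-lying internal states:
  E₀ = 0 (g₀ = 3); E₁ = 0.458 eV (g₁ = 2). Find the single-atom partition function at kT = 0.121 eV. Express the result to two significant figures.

Z = 3.0

Eᵢ/kT = 0, 3.785.
Z = Σ gᵢe^(−Eᵢ/kT) = 3·e^(−0) + 2·e^(−3.785) = 3.000 + 0.04542 = 3.045.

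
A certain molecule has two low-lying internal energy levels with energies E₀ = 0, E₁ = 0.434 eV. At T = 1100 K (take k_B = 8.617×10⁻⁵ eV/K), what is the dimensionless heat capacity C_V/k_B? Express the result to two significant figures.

k_BT = 8.617×10⁻⁵ × 1100 K = 0.09479 eV.
Eᵢ/kT = 0, 4.579.
Z = Σ e^(−Eᵢ/kT) = e^(−0) + e^(−4.579) = 1.000 + 0.01027 = 1.010.
⟨E⟩ = 0.004413 eV, ⟨E²⟩ = 0.001915 eV².
C_V/k_B = (⟨E²⟩ − ⟨E⟩²)/(kT)² = (0.001915 − 0.00001947)/0.008985 = 0.21.

0.21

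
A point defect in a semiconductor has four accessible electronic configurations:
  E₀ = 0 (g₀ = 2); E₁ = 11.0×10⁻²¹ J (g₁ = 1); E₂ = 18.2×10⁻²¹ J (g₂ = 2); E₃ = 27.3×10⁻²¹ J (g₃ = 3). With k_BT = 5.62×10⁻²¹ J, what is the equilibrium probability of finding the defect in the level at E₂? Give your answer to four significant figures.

Eᵢ/kT = 0, 1.95730, 3.23843, 4.85765.
Z = Σ gᵢe^(−Eᵢ/kT) = 2·e^(−0) + 1·e^(−1.95730) + 2·e^(−3.23843) + 3·e^(−4.85765) = 2.00000 + 0.141239 + 0.0784509 + 0.0233062 = 2.24300.
P₂ = g₂ e^(−E₂/kT) / Z = 0.0784509/2.24300 = 0.03498.

0.03498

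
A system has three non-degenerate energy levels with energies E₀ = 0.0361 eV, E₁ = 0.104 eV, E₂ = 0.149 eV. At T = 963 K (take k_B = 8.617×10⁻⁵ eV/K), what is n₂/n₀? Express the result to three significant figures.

0.257

k_BT = 8.617×10⁻⁵ × 963 K = 0.082982 eV.
n₂/n₀ = exp[−(E₂−E₀)/kT] = exp(−(0.1129 eV)/(0.082982 eV)) = exp(-1.3605) = 0.257.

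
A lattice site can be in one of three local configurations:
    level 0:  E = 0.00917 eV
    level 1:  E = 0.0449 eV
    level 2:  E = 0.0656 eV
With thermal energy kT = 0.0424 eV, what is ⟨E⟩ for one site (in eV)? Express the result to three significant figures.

0.0270 eV

Eᵢ/kT = 0.21627, 1.0590, 1.5472.
Z = Σ e^(−Eᵢ/kT) = e^(−0.21627) + e^(−1.0590) + e^(−1.5472) = 0.80552 + 0.34680 + 0.21284 = 1.3652.
⟨E⟩ = Σ Eᵢ e^(−Eᵢ/kT) / Z = (0.00917·0.80552 + 0.0449·0.34680 + 0.0656·0.21284) / 1.3652 = 0.0270 eV.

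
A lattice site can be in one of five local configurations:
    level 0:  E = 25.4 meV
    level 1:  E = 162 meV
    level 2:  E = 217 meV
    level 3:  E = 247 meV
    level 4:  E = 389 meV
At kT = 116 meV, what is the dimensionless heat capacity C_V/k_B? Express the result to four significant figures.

0.7121

Eᵢ/kT = 0.218966, 1.39655, 1.87069, 2.12931, 3.35345.
Z = Σ e^(−Eᵢ/kT) = e^(−0.218966) + e^(−1.39655) + e^(−1.87069) + e^(−2.12931) + e^(−3.35345) = 0.803349 + 0.247449 + 0.154017 + 0.118919 + 0.0349635 = 1.35870.
⟨E⟩ = 100.749 meV, ⟨E²⟩ = 19732.6 meV².
C_V/k_B = (⟨E²⟩ − ⟨E⟩²)/(kT)² = (19732.6 − 10150.4)/13456.0 = 0.7121.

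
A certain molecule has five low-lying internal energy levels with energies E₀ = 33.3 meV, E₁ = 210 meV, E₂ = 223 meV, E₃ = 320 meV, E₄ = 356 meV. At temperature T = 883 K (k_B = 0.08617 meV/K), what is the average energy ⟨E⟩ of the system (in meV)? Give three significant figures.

69.6 meV

k_BT = 0.08617 × 883 K = 76.088 meV.
Eᵢ/kT = 0.43765, 2.7600, 2.9308, 4.2057, 4.6788.
Z = Σ e^(−Eᵢ/kT) = e^(−0.43765) + e^(−2.7600) + e^(−2.9308) + e^(−4.2057) + e^(−4.6788) = 0.64555 + 0.063292 + 0.053354 + 0.014910 + 0.0092902 = 0.78640.
⟨E⟩ = Σ Eᵢ e^(−Eᵢ/kT) / Z = (33.3·0.64555 + 210·0.063292 + 223·0.053354 + 320·0.014910 + 356·0.0092902) / 0.78640 = 69.6 meV.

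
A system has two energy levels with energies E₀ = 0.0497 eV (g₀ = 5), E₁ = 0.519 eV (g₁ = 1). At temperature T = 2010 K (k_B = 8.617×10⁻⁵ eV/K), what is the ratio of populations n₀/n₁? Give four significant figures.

k_BT = 8.617×10⁻⁵ × 2010 K = 0.173202 eV.
n₀/n₁ = (g₀/g₁) exp[−(E₀−E₁)/kT] = (5/1) × exp(−(-0.4693 eV)/(0.173202 eV)) = (5/1) × exp(2.70955) = 75.11.

75.11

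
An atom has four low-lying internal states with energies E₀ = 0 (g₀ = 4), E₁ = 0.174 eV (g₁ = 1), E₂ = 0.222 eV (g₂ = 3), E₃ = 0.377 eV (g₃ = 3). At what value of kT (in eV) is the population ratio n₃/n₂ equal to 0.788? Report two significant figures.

n₃/n₂ = (g₃/g₂) exp[−(E₃−E₂)/kT] = 0.788.
⇒ (E₃−E₂)/kT = ln((3/3)/0.788) = ln(1.269) = 0.2382.
kT = 0.155 eV / 0.2382 = 0.65 eV.

0.65 eV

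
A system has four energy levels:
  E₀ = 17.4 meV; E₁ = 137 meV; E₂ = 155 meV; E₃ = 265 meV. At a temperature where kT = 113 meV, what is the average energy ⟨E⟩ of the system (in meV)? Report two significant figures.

80 meV

Eᵢ/kT = 0.1540, 1.212, 1.372, 2.345.
Z = Σ e^(−Eᵢ/kT) = e^(−0.1540) + e^(−1.212) + e^(−1.372) + e^(−2.345) = 0.8573 + 0.2976 + 0.2536 + 0.09585 = 1.504.
⟨E⟩ = Σ Eᵢ e^(−Eᵢ/kT) / Z = (17.4·0.8573 + 137·0.2976 + 155·0.2536 + 265·0.09585) / 1.504 = 80 meV.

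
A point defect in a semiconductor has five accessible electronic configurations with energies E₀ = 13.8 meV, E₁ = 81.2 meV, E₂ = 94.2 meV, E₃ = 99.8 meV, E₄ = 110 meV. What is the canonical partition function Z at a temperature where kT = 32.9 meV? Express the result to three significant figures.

Eᵢ/kT = 0.41945, 2.4681, 2.8632, 3.0334, 3.3435.
Z = Σ e^(−Eᵢ/kT) = e^(−0.41945) + e^(−2.4681) + e^(−2.8632) + e^(−3.0334) + e^(−3.3435) = 0.65741 + 0.084746 + 0.057086 + 0.048152 + 0.035313 = 0.88271.

Z = 0.883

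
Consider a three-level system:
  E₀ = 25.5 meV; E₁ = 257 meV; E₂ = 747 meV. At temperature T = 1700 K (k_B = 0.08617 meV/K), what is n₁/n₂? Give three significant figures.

28.4

k_BT = 0.08617 × 1700 K = 146.49 meV.
n₁/n₂ = exp[−(E₁−E₂)/kT] = exp(−(-490 meV)/(146.49 meV)) = exp(3.3449) = 28.4.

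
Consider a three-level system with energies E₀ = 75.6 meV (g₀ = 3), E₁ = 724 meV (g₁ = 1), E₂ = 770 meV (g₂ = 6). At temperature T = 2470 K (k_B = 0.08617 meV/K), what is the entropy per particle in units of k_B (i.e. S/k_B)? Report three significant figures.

k_BT = 0.08617 × 2470 K = 212.84 meV.
Eᵢ/kT = 0.35520, 3.4016, 3.6177.
Z = Σ gᵢe^(−Eᵢ/kT) = 3·e^(−0.35520) + 1·e^(−3.4016) + 6·e^(−3.6177) = 2.1031 + 0.033320 + 0.16107 = 2.2975.
⟨E⟩ = Σ EᵢPᵢ = 133.69 meV.
S/k_B = ln Z + ⟨E⟩/kT = ln(2.2975) + 133.69/212.84 = 0.83182 + 0.62812 = 1.46.

1.46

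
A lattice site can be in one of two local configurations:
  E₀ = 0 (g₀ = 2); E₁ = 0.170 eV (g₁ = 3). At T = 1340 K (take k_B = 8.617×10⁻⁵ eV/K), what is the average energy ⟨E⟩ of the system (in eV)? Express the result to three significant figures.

k_BT = 8.617×10⁻⁵ × 1340 K = 0.11547 eV.
Eᵢ/kT = 0, 1.4722.
Z = Σ gᵢe^(−Eᵢ/kT) = 2·e^(−0) + 3·e^(−1.4722) = 2.0000 + 0.68826 = 2.6883.
⟨E⟩ = Σ Eᵢ gᵢe^(−Eᵢ/kT) / Z = (0·2.0000 + 0.170·0.68826) / 2.6883 = 0.0435 eV.

0.0435 eV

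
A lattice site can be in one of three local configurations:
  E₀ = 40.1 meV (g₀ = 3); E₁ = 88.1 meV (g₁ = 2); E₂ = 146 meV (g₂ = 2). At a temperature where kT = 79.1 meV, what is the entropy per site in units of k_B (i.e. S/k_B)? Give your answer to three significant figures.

Eᵢ/kT = 0.50695, 1.1138, 1.8458.
Z = Σ gᵢe^(−Eᵢ/kT) = 3·e^(−0.50695) + 2·e^(−1.1138) + 2·e^(−1.8458) = 1.8070 + 0.65662 + 0.31580 = 2.7794.
⟨E⟩ = Σ EᵢPᵢ = 63.473 meV.
S/k_B = ln Z + ⟨E⟩/kT = ln(2.7794) + 63.473/79.1 = 1.0222 + 0.80244 = 1.82.

1.82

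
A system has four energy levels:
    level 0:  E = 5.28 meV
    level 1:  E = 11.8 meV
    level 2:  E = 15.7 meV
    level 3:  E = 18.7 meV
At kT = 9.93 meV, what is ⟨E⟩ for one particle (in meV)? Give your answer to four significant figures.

10.22 meV

Eᵢ/kT = 0.531722, 1.18832, 1.58107, 1.88318.
Z = Σ e^(−Eᵢ/kT) = e^(−0.531722) + e^(−1.18832) + e^(−1.58107) + e^(−1.88318) = 0.587592 + 0.304733 + 0.205755 + 0.152106 = 1.25019.
⟨E⟩ = Σ Eᵢ e^(−Eᵢ/kT) / Z = (5.28·0.587592 + 11.8·0.304733 + 15.7·0.205755 + 18.7·0.152106) / 1.25019 = 10.22 meV.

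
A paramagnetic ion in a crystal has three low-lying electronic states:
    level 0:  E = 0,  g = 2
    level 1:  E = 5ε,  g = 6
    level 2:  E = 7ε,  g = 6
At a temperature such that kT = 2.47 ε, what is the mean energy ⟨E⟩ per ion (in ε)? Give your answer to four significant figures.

Eᵢ/kT = 0, 2.02429, 2.83401.
Z = Σ gᵢe^(−Eᵢ/kT) = 2·e^(−0) + 6·e^(−2.02429) + 6·e^(−2.83401) = 2.00000 + 0.792526 + 0.352660 = 3.14519.
⟨E⟩ = Σ Eᵢ gᵢe^(−Eᵢ/kT) / Z = (0·2.00000 + 5·0.792526 + 7·0.352660) / 3.14519 = 2.045 ε.

2.045 ε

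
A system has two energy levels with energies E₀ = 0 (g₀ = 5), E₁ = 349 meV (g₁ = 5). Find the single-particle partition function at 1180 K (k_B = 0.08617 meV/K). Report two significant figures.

k_BT = 0.08617 × 1180 K = 101.7 meV.
Eᵢ/kT = 0, 3.432.
Z = Σ gᵢe^(−Eᵢ/kT) = 5·e^(−0) + 5·e^(−3.432) = 5.000 + 0.1616 = 5.162.

Z = 5.2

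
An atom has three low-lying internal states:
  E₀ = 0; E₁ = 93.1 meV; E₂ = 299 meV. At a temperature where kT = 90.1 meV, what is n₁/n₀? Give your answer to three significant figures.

0.356

n₁/n₀ = exp[−(E₁−E₀)/kT] = exp(−(93.1 meV)/(90.1 meV)) = exp(-1.0333) = 0.356.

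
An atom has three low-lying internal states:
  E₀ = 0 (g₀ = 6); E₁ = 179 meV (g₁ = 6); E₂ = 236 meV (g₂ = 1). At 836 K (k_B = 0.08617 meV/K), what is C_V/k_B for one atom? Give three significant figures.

0.491

k_BT = 0.08617 × 836 K = 72.038 meV.
Eᵢ/kT = 0, 2.4848, 3.2760.
Z = Σ gᵢe^(−Eᵢ/kT) = 6·e^(−0) + 6·e^(−2.4848) + 1·e^(−3.2760) = 6.0000 + 0.50005 + 0.037779 = 6.5378.
⟨E⟩ = 15.055 meV, ⟨E²⟩ = 2772.5 meV².
C_V/k_B = (⟨E²⟩ − ⟨E⟩²)/(kT)² = (2772.5 − 226.65)/5189.5 = 0.491.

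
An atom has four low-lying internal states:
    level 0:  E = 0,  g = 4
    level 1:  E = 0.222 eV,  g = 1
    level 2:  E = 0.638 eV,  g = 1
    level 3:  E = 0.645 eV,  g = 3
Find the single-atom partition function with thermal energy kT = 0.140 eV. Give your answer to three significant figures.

Z = 4.25

Eᵢ/kT = 0, 1.5857, 4.5571, 4.6071.
Z = Σ gᵢe^(−Eᵢ/kT) = 4·e^(−0) + 1·e^(−1.5857) + 1·e^(−4.5571) + 3·e^(−4.6071) = 4.0000 + 0.20480 + 0.010492 + 0.029942 = 4.2452.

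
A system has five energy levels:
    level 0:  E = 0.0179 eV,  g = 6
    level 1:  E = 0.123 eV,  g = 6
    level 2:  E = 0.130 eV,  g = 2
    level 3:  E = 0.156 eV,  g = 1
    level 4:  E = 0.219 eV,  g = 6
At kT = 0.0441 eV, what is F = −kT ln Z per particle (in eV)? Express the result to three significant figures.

-0.0667 eV

Eᵢ/kT = 0.40590, 2.7891, 2.9478, 3.5374, 4.9660.
Z = Σ gᵢe^(−Eᵢ/kT) = 6·e^(−0.40590) + 6·e^(−2.7891) + 2·e^(−2.9478) + 1·e^(−3.5374) + 6·e^(−4.9660) = 3.9983 + 0.36886 + 0.10491 + 0.029089 + 0.041826 = 4.5430.
F = −kT ln Z = −0.0441 × ln(4.5430) = −0.0441 × 1.5136 = -0.0667 eV.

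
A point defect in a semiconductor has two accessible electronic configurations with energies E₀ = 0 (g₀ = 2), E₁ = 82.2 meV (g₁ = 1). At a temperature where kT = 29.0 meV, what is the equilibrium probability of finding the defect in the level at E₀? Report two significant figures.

0.97

Eᵢ/kT = 0, 2.834.
Z = Σ gᵢe^(−Eᵢ/kT) = 2·e^(−0) + 1·e^(−2.834) = 2.000 + 0.05878 = 2.059.
P₀ = g₀ e^(−E₀/kT) / Z = 2.000/2.059 = 0.97.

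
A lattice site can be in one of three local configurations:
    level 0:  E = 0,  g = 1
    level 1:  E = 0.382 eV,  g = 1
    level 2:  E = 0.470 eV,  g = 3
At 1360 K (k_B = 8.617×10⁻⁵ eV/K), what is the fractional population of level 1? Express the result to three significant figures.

0.0351

k_BT = 8.617×10⁻⁵ × 1360 K = 0.11719 eV.
Eᵢ/kT = 0, 3.2597, 4.0106.
Z = Σ gᵢe^(−Eᵢ/kT) = 1·e^(−0) + 1·e^(−3.2597) + 3·e^(−4.0106) = 1.0000 + 0.038400 + 0.054368 = 1.0928.
P₁ = g₁ e^(−E₁/kT) / Z = 0.038400/1.0928 = 0.0351.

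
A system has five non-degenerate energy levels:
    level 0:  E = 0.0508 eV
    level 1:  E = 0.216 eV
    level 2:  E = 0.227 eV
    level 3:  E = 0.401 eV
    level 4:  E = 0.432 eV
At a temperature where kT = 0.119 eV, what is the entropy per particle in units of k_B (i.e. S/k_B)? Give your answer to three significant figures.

1.07

Eᵢ/kT = 0.42689, 1.8151, 1.9076, 3.3697, 3.6303.
Z = Σ e^(−Eᵢ/kT) = e^(−0.42689) + e^(−1.8151) + e^(−1.9076) + e^(−3.3697) + e^(−3.6303) = 0.65254 + 0.16282 + 0.14844 + 0.034400 + 0.026508 = 1.0247.
⟨E⟩ = Σ EᵢPᵢ = 0.12419 eV.
S/k_B = ln Z + ⟨E⟩/kT = ln(1.0247) + 0.12419/0.119 = 0.024400 + 1.0436 = 1.07.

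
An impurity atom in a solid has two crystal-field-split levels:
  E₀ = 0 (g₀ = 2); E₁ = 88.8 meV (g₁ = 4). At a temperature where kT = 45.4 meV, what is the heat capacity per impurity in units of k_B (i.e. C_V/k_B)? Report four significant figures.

0.6575

Eᵢ/kT = 0, 1.95595.
Z = Σ gᵢe^(−Eᵢ/kT) = 2·e^(−0) + 4·e^(−1.95595) = 2.00000 + 0.565720 = 2.56572.
⟨E⟩ = 19.5797 meV, ⟨E²⟩ = 1738.67 meV².
C_V/k_B = (⟨E²⟩ − ⟨E⟩²)/(kT)² = (1738.67 − 383.365)/2061.16 = 0.6575.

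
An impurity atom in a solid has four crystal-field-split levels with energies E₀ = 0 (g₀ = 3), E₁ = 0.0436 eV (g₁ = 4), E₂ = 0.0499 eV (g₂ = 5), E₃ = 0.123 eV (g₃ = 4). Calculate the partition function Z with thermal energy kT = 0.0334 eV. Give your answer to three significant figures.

Z = 5.31

Eᵢ/kT = 0, 1.3054, 1.4940, 3.6826.
Z = Σ gᵢe^(−Eᵢ/kT) = 3·e^(−0) + 4·e^(−1.3054) + 5·e^(−1.4940) + 4·e^(−3.6826) = 3.0000 + 1.0843 + 1.1224 + 0.10063 = 5.3073.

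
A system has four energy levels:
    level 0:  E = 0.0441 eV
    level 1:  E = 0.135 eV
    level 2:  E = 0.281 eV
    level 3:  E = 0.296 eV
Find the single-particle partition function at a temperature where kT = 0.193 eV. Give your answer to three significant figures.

Eᵢ/kT = 0.22850, 0.69948, 1.4560, 1.5337.
Z = Σ e^(−Eᵢ/kT) = e^(−0.22850) + e^(−0.69948) + e^(−1.4560) + e^(−1.5337) = 0.79573 + 0.49684 + 0.23317 + 0.21574 = 1.7415.

Z = 1.74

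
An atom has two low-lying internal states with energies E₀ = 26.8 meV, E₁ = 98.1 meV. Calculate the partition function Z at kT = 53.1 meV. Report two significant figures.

Z = 0.76

Eᵢ/kT = 0.5047, 1.847.
Z = Σ e^(−Eᵢ/kT) = e^(−0.5047) + e^(−1.847) = 0.6037 + 0.1577 = 0.7614.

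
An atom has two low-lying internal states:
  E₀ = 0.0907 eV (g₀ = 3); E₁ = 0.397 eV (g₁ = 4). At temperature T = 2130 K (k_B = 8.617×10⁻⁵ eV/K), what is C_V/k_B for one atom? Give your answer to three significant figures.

0.447

k_BT = 8.617×10⁻⁵ × 2130 K = 0.18354 eV.
Eᵢ/kT = 0.49417, 2.1630.
Z = Σ gᵢe^(−Eᵢ/kT) = 3·e^(−0.49417) + 4·e^(−2.1630) = 1.8302 + 0.45992 = 2.2901.
⟨E⟩ = 0.15221 eV, ⟨E²⟩ = 0.038227 eV².
C_V/k_B = (⟨E²⟩ − ⟨E⟩²)/(kT)² = (0.038227 − 0.023168)/0.033687 = 0.447.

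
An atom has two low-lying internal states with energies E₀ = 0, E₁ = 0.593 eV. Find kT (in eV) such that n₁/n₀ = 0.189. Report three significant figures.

n₁/n₀ = exp[−(E₁−E₀)/kT] = 0.189.
⇒ (E₁−E₀)/kT = ln(1/0.189) = ln(5.2910) = 1.6660.
kT = 0.593 eV / 1.6660 = 0.356 eV.

0.356 eV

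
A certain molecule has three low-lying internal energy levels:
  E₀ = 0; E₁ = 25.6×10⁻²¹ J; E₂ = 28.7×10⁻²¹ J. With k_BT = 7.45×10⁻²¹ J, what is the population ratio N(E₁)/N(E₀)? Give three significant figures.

0.0322

n₁/n₀ = exp[−(E₁−E₀)/kT] = exp(−(25.6 ×10⁻²¹ J)/(7.45 ×10⁻²¹ J)) = exp(-3.4362) = 0.0322.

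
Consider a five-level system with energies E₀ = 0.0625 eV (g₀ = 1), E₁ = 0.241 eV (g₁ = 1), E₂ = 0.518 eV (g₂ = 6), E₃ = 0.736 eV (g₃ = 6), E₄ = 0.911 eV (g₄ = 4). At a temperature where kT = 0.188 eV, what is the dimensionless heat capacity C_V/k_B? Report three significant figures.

Eᵢ/kT = 0.33245, 1.2819, 2.7553, 3.9149, 4.8457.
Z = Σ gᵢe^(−Eᵢ/kT) = 1·e^(−0.33245) + 1·e^(−1.2819) + 6·e^(−2.7553) + 6·e^(−3.9149) + 4·e^(−4.8457) = 0.71716 + 0.27751 + 0.38154 + 0.11966 + 0.031448 = 1.5273.
⟨E⟩ = 0.27896 eV, ⟨E²⟩ = 0.13895 eV².
C_V/k_B = (⟨E²⟩ − ⟨E⟩²)/(kT)² = (0.13895 − 0.077819)/0.035344 = 1.73.

1.73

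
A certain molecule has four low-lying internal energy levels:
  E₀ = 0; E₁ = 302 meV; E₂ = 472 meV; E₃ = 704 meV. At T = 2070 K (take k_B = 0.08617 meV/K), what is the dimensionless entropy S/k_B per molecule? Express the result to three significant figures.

0.694

k_BT = 0.08617 × 2070 K = 178.37 meV.
Eᵢ/kT = 0, 1.6931, 2.6462, 3.9469.
Z = Σ e^(−Eᵢ/kT) = e^(−0) + e^(−1.6931) + e^(−2.6462) + e^(−3.9469) = 1.0000 + 0.18395 + 0.070920 + 0.019314 = 1.2742.
⟨E⟩ = Σ EᵢPᵢ = 80.540 meV.
S/k_B = ln Z + ⟨E⟩/kT = ln(1.2742) + 80.540/178.37 = 0.24232 + 0.45153 = 0.694.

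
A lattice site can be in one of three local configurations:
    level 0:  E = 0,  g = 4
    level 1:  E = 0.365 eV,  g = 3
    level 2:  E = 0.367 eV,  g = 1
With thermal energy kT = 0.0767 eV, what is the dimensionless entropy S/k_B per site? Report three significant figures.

Eᵢ/kT = 0, 4.7588, 4.7849.
Z = Σ gᵢe^(−Eᵢ/kT) = 4·e^(−0) + 3·e^(−4.7588) + 1·e^(−4.7849) = 4.0000 + 0.025728 + 0.0083550 = 4.0341.
⟨E⟩ = Σ EᵢPᵢ = 0.0030879 eV.
S/k_B = ln Z + ⟨E⟩/kT = ln(4.0341) + 0.0030879/0.0767 = 1.3948 + 0.040259 = 1.44.

1.44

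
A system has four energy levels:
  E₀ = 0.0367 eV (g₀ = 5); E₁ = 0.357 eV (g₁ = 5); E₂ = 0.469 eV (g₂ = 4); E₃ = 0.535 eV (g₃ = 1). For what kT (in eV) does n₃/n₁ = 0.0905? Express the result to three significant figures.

0.224 eV

n₃/n₁ = (g₃/g₁) exp[−(E₃−E₁)/kT] = 0.0905.
⇒ (E₃−E₁)/kT = ln((1/5)/0.0905) = ln(2.2099) = 0.79295.
kT = 0.178 eV / 0.79295 = 0.224 eV.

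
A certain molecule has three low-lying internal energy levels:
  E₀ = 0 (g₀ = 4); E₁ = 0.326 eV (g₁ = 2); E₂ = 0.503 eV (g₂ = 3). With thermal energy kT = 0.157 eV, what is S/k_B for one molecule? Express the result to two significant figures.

1.7

Eᵢ/kT = 0, 2.076, 3.204.
Z = Σ gᵢe^(−Eᵢ/kT) = 4·e^(−0) + 2·e^(−2.076) + 3·e^(−3.204) = 4.000 + 0.2509 + 0.1218 = 4.373.
⟨E⟩ = Σ EᵢPᵢ = 0.03271 eV.
S/k_B = ln Z + ⟨E⟩/kT = ln(4.373) + 0.03271/0.157 = 1.475 + 0.2083 = 1.7.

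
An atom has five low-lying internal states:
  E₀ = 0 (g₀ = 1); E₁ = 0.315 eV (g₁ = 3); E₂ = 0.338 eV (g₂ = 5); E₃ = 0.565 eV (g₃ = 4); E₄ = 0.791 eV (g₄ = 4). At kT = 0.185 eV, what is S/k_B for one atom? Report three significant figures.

Eᵢ/kT = 0, 1.7027, 1.8270, 3.0541, 4.2757.
Z = Σ gᵢe^(−Eᵢ/kT) = 1·e^(−0) + 3·e^(−1.7027) + 5·e^(−1.8270) + 4·e^(−3.0541) + 4·e^(−4.2757) = 1.0000 + 0.54657 + 0.80448 + 0.18866 + 0.055609 = 2.5953.
⟨E⟩ = Σ EᵢPᵢ = 0.22913 eV.
S/k_B = ln Z + ⟨E⟩/kT = ln(2.5953) + 0.22913/0.185 = 0.95370 + 1.2385 = 2.19.

2.19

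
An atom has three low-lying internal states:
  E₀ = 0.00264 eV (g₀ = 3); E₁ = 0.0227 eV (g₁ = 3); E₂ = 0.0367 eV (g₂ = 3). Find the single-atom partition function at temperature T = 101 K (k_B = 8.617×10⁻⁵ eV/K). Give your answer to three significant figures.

Z = 2.48

k_BT = 8.617×10⁻⁵ × 101 K = 0.0087032 eV.
Eᵢ/kT = 0.30334, 2.6082, 4.2168.
Z = Σ gᵢe^(−Eᵢ/kT) = 3·e^(−0.30334) + 3·e^(−2.6082) + 3·e^(−4.2168) = 2.2150 + 0.22100 + 0.044237 = 2.4802.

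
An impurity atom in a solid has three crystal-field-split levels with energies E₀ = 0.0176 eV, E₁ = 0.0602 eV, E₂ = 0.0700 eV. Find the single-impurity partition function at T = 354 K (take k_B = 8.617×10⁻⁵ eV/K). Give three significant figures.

Z = 0.801

k_BT = 8.617×10⁻⁵ × 354 K = 0.030504 eV.
Eᵢ/kT = 0.57697, 1.9735, 2.2948.
Z = Σ e^(−Eᵢ/kT) = e^(−0.57697) + e^(−1.9735) + e^(−2.2948) = 0.56160 + 0.13897 + 0.10078 = 0.80135.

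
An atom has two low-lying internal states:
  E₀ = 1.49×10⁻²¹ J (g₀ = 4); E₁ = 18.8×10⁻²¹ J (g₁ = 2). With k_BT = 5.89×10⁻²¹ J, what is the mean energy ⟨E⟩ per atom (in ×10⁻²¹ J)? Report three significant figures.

Eᵢ/kT = 0.25297, 3.1919.
Z = Σ gᵢe^(−Eᵢ/kT) = 4·e^(−0.25297) + 2·e^(−3.1919) = 3.1060 + 0.082187 = 3.1882.
⟨E⟩ = Σ Eᵢ gᵢe^(−Eᵢ/kT) / Z = (1.49·3.1060 + 18.8·0.082187) / 3.1882 = 1.94 ×10⁻²¹ J.

1.94 ×10⁻²¹ J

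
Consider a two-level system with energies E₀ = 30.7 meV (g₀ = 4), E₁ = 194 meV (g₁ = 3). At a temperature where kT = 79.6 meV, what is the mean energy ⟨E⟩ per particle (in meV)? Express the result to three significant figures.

Eᵢ/kT = 0.38568, 2.4372.
Z = Σ gᵢe^(−Eᵢ/kT) = 4·e^(−0.38568) + 3·e^(−2.4372) = 2.7200 + 0.26222 = 2.9822.
⟨E⟩ = Σ Eᵢ gᵢe^(−Eᵢ/kT) / Z = (30.7·2.7200 + 194·0.26222) / 2.9822 = 45.1 meV.

45.1 meV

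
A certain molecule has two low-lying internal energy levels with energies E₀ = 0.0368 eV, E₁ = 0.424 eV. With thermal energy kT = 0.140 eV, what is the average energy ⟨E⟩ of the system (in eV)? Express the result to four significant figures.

Eᵢ/kT = 0.262857, 3.02857.
Z = Σ e^(−Eᵢ/kT) = e^(−0.262857) + e^(−3.02857) = 0.768852 + 0.0483848 = 0.817237.
⟨E⟩ = Σ Eᵢ e^(−Eᵢ/kT) / Z = (0.0368·0.768852 + 0.424·0.0483848) / 0.817237 = 0.05972 eV.

0.05972 eV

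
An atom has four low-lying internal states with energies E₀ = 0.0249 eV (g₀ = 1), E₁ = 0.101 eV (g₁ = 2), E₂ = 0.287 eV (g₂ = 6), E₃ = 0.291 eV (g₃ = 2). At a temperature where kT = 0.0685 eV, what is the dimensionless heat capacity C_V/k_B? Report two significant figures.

1.3

Eᵢ/kT = 0.3635, 1.474, 4.190, 4.248.
Z = Σ gᵢe^(−Eᵢ/kT) = 1·e^(−0.3635) + 2·e^(−1.474) + 6·e^(−4.190) + 2·e^(−4.248) = 0.6952 + 0.4580 + 0.09088 + 0.02859 = 1.273.
⟨E⟩ = 0.07696 eV, ⟨E²⟩ = 0.01179 eV².
C_V/k_B = (⟨E²⟩ − ⟨E⟩²)/(kT)² = (0.01179 − 0.005923)/0.004692 = 1.3.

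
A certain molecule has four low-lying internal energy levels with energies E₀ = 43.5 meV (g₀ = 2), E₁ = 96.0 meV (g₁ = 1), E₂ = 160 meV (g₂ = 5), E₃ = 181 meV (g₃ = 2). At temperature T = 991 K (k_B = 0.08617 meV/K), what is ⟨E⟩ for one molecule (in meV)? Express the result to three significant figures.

k_BT = 0.08617 × 991 K = 85.394 meV.
Eᵢ/kT = 0.50940, 1.1242, 1.8737, 2.1196.
Z = Σ gᵢe^(−Eᵢ/kT) = 2·e^(−0.50940) + 1·e^(−1.1242) + 5·e^(−1.8737) + 2·e^(−2.1196) = 1.2017 + 0.32491 + 0.76777 + 0.24016 = 2.5345.
⟨E⟩ = Σ Eᵢ gᵢe^(−Eᵢ/kT) / Z = (43.5·1.2017 + 96.0·0.32491 + 160·0.76777 + 181·0.24016) / 2.5345 = 98.6 meV.

98.6 meV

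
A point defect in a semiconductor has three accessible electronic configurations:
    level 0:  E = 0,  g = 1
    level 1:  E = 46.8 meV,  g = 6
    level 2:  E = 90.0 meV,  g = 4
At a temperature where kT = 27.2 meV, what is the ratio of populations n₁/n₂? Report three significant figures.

7.34

n₁/n₂ = (g₁/g₂) exp[−(E₁−E₂)/kT] = (6/4) × exp(−(-43.2 meV)/(27.2 meV)) = (6/4) × exp(1.5882) = 7.34.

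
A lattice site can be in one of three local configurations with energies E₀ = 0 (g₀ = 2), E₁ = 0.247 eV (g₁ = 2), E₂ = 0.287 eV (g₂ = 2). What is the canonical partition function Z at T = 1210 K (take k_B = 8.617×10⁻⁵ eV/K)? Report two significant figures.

k_BT = 8.617×10⁻⁵ × 1210 K = 0.1043 eV.
Eᵢ/kT = 0, 2.368, 2.752.
Z = Σ gᵢe^(−Eᵢ/kT) = 2·e^(−0) + 2·e^(−2.368) + 2·e^(−2.752) = 2.000 + 0.1873 + 0.1276 = 2.315.

Z = 2.3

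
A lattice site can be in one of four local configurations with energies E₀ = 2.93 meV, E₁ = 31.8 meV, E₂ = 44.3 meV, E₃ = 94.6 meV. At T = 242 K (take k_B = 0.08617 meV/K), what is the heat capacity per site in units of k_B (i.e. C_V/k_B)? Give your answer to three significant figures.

0.668

k_BT = 0.08617 × 242 K = 20.853 meV.
Eᵢ/kT = 0.14051, 1.5250, 2.1244, 4.5365.
Z = Σ e^(−Eᵢ/kT) = e^(−0.14051) + e^(−1.5250) + e^(−2.1244) + e^(−4.5365) = 0.86891 + 0.21762 + 0.11950 + 0.010711 = 1.2167.
⟨E⟩ = 12.964 meV, ⟨E²⟩ = 458.53 meV².
C_V/k_B = (⟨E²⟩ − ⟨E⟩²)/(kT)² = (458.53 − 168.07)/434.85 = 0.668.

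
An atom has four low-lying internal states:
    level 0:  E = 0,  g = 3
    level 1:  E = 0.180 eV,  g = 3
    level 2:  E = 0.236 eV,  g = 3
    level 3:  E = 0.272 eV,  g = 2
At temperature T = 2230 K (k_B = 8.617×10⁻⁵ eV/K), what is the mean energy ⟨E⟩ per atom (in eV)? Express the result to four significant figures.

k_BT = 8.617×10⁻⁵ × 2230 K = 0.192159 eV.
Eᵢ/kT = 0, 0.936724, 1.22815, 1.41549.
Z = Σ gᵢe^(−Eᵢ/kT) = 3·e^(−0) + 3·e^(−0.936724) + 3·e^(−1.22815) + 2·e^(−1.41549) = 3.00000 + 1.17573 + 0.878501 + 0.485613 = 5.53984.
⟨E⟩ = Σ Eᵢ gᵢe^(−Eᵢ/kT) / Z = (0·3.00000 + 0.180·1.17573 + 0.236·0.878501 + 0.272·0.485613) / 5.53984 = 0.09947 eV.

0.09947 eV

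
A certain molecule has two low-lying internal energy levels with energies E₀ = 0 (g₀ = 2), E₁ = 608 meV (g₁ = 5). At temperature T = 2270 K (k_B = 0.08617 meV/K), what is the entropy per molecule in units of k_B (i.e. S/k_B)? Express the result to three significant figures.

k_BT = 0.08617 × 2270 K = 195.61 meV.
Eᵢ/kT = 0, 3.1082.
Z = Σ gᵢe^(−Eᵢ/kT) = 2·e^(−0) + 5·e^(−3.1082) = 2.0000 + 0.22341 = 2.2234.
⟨E⟩ = Σ EᵢPᵢ = 61.093 meV.
S/k_B = ln Z + ⟨E⟩/kT = ln(2.2234) + 61.093/195.61 = 0.79904 + 0.31232 = 1.11.

1.11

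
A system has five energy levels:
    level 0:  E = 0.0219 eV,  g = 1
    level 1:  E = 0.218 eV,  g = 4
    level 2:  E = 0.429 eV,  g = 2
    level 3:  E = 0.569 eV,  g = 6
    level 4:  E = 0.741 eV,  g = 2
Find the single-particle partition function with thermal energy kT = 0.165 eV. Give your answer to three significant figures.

Z = 2.30

Eᵢ/kT = 0.13273, 1.3212, 2.6000, 3.4485, 4.4909.
Z = Σ gᵢe^(−Eᵢ/kT) = 1·e^(−0.13273) + 4·e^(−1.3212) + 2·e^(−2.6000) + 6·e^(−3.4485) + 2·e^(−4.4909) = 0.87570 + 1.0673 + 0.14855 + 0.19076 + 0.022421 = 2.3047.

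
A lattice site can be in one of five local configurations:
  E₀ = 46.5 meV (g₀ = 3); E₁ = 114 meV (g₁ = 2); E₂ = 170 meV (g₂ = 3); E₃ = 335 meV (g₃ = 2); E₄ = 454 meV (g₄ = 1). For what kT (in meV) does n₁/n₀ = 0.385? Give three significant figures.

123 meV

n₁/n₀ = (g₁/g₀) exp[−(E₁−E₀)/kT] = 0.385.
⇒ (E₁−E₀)/kT = ln((2/3)/0.385) = ln(1.7316) = 0.54905.
kT = 67.5 meV / 0.54905 = 123 meV.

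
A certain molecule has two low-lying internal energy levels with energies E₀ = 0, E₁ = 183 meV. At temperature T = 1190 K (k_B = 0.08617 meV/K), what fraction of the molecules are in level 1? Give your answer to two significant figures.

k_BT = 0.08617 × 1190 K = 102.5 meV.
Eᵢ/kT = 0, 1.785.
Z = Σ e^(−Eᵢ/kT) = e^(−0) + e^(−1.785) = 1.000 + 0.1678 = 1.168.
P₁ = e^(−E₁/kT) / Z = 0.1678/1.168 = 0.14.

0.14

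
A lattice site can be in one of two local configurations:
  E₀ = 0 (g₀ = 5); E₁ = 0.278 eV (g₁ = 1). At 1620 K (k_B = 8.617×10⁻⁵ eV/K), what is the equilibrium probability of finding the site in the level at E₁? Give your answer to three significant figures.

k_BT = 8.617×10⁻⁵ × 1620 K = 0.13960 eV.
Eᵢ/kT = 0, 1.9914.
Z = Σ gᵢe^(−Eᵢ/kT) = 5·e^(−0) + 1·e^(−1.9914) = 5.0000 + 0.13650 = 5.1365.
P₁ = g₁ e^(−E₁/kT) / Z = 0.13650/5.1365 = 0.0266.

0.0266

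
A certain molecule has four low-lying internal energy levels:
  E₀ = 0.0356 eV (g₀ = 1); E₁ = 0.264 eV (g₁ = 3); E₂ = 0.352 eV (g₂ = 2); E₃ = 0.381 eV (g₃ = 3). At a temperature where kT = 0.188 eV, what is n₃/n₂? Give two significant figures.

n₃/n₂ = (g₃/g₂) exp[−(E₃−E₂)/kT] = (3/2) × exp(−(0.029 eV)/(0.188 eV)) = (3/2) × exp(-0.1543) = 1.3.

1.3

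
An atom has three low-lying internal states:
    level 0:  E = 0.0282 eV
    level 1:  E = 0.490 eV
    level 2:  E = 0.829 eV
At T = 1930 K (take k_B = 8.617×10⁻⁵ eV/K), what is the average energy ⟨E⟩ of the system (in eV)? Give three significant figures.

k_BT = 8.617×10⁻⁵ × 1930 K = 0.16631 eV.
Eᵢ/kT = 0.16956, 2.9463, 4.9847.
Z = Σ e^(−Eᵢ/kT) = e^(−0.16956) + e^(−2.9463) + e^(−4.9847) = 0.84404 + 0.052534 + 0.0068418 = 0.90342.
⟨E⟩ = Σ Eᵢ e^(−Eᵢ/kT) / Z = (0.0282·0.84404 + 0.490·0.052534 + 0.829·0.0068418) / 0.90342 = 0.0611 eV.

0.0611 eV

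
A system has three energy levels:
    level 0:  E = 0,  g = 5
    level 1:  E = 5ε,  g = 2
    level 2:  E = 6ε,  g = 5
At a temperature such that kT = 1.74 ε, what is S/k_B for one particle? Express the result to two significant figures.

Eᵢ/kT = 0, 2.874, 3.448.
Z = Σ gᵢe^(−Eᵢ/kT) = 5·e^(−0) + 2·e^(−2.874) + 5·e^(−3.448) = 5.000 + 0.1129 + 0.1590 = 5.272.
⟨E⟩ = Σ EᵢPᵢ = 0.2880 ε.
S/k_B = ln Z + ⟨E⟩/kT = ln(5.272) + 0.2880/1.74 = 1.662 + 0.1655 = 1.8.

1.8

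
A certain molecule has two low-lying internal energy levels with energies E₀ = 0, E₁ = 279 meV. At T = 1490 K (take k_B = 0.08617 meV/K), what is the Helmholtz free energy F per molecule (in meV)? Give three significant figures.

k_BT = 0.08617 × 1490 K = 128.39 meV.
Eᵢ/kT = 0, 2.1731.
Z = Σ e^(−Eᵢ/kT) = e^(−0) + e^(−2.1731) = 1.0000 + 0.11382 = 1.1138.
F = −kT ln Z = −128.39 × ln(1.1138) = −128.39 × 0.10778 = -13.8 meV.

-13.8 meV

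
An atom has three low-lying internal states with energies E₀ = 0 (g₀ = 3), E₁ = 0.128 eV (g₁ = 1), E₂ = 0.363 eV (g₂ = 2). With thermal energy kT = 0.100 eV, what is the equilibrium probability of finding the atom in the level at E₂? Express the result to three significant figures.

Eᵢ/kT = 0, 1.2800, 3.6300.
Z = Σ gᵢe^(−Eᵢ/kT) = 3·e^(−0) + 1·e^(−1.2800) + 2·e^(−3.6300) = 3.0000 + 0.27804 + 0.053032 = 3.3311.
P₂ = g₂ e^(−E₂/kT) / Z = 0.053032/3.3311 = 0.0159.

0.0159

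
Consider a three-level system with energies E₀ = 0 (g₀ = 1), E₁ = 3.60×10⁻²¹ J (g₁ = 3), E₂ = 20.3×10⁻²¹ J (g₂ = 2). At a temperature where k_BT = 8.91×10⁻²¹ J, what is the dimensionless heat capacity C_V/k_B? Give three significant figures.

Eᵢ/kT = 0, 0.40404, 2.2783.
Z = Σ gᵢe^(−Eᵢ/kT) = 1·e^(−0) + 3·e^(−0.40404) + 2·e^(−2.2783) = 1.0000 + 2.0029 + 0.20492 = 3.2078.
⟨E⟩ = 3.5446, ⟨E²⟩ = 34.417.
C_V/k_B = (⟨E²⟩ − ⟨E⟩²)/(kT)² = (34.417 − 12.564)/79.388 = 0.275.

0.275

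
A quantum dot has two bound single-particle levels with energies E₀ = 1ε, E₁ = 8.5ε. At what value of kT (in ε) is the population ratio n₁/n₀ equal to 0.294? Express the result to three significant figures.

6.13 ε

n₁/n₀ = exp[−(E₁−E₀)/kT] = 0.294.
⇒ (E₁−E₀)/kT = ln(1/0.294) = ln(3.4014) = 1.2242.
kT = 7.5ε / 1.2242 = 6.13 ε.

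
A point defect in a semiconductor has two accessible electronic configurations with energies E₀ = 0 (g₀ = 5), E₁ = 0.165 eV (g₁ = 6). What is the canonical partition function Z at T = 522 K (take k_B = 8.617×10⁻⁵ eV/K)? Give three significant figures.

Z = 5.15

k_BT = 8.617×10⁻⁵ × 522 K = 0.044981 eV.
Eᵢ/kT = 0, 3.6682.
Z = Σ gᵢe^(−Eᵢ/kT) = 5·e^(−0) + 6·e^(−3.6682) = 5.0000 + 0.15313 = 5.1531.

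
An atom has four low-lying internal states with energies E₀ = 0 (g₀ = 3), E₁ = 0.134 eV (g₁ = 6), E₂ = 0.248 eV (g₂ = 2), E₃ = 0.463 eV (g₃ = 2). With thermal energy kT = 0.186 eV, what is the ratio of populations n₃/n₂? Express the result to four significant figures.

0.3148

n₃/n₂ = (g₃/g₂) exp[−(E₃−E₂)/kT] = (2/2) × exp(−(0.215 eV)/(0.186 eV)) = (2/2) × exp(-1.15591) = 0.3148.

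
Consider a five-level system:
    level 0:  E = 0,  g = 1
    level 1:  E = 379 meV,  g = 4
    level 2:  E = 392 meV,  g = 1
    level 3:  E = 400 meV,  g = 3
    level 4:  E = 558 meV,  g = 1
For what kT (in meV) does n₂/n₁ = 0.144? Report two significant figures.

24 meV

n₂/n₁ = (g₂/g₁) exp[−(E₂−E₁)/kT] = 0.144.
⇒ (E₂−E₁)/kT = ln((1/4)/0.144) = ln(1.736) = 0.5516.
kT = 13 meV / 0.5516 = 24 meV.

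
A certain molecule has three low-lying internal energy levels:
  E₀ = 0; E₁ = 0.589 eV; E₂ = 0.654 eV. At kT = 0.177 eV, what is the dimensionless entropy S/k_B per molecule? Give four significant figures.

Eᵢ/kT = 0, 3.32768, 3.69492.
Z = Σ e^(−Eᵢ/kT) = e^(−0) + e^(−3.32768) + e^(−3.69492) = 1.00000 + 0.0358762 + 0.0248494 = 1.06073.
⟨E⟩ = Σ EᵢPᵢ = 0.0352423 eV.
S/k_B = ln Z + ⟨E⟩/kT = ln(1.06073) + 0.0352423/0.177 = 0.0589574 + 0.199109 = 0.2581.

0.2581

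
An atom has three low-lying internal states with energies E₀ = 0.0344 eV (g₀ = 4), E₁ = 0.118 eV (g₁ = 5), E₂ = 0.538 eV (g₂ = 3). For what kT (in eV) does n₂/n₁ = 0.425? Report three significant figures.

n₂/n₁ = (g₂/g₁) exp[−(E₂−E₁)/kT] = 0.425.
⇒ (E₂−E₁)/kT = ln((3/5)/0.425) = ln(1.4118) = 0.34487.
kT = 0.420 eV / 0.34487 = 1.22 eV.

1.22 eV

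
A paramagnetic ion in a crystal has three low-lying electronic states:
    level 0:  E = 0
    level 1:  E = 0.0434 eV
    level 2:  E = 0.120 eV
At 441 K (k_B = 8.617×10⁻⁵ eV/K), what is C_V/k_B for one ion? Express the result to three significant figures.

0.483

k_BT = 8.617×10⁻⁵ × 441 K = 0.038001 eV.
Eᵢ/kT = 0, 1.1421, 3.1578.
Z = Σ e^(−Eᵢ/kT) = e^(−0) + e^(−1.1421) + e^(−3.1578) = 1.0000 + 0.31915 + 0.042519 = 1.3617.
⟨E⟩ = 0.013919 eV, ⟨E²⟩ = 0.00089110 eV².
C_V/k_B = (⟨E²⟩ − ⟨E⟩²)/(kT)² = (0.00089110 − 0.00019374)/0.0014441 = 0.483.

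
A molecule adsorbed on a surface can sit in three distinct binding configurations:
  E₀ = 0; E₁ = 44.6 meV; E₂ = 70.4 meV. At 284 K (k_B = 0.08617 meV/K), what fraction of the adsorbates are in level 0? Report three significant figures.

0.821

k_BT = 0.08617 × 284 K = 24.472 meV.
Eᵢ/kT = 0, 1.8225, 2.8768.
Z = Σ e^(−Eᵢ/kT) = e^(−0) + e^(−1.8225) + e^(−2.8768) = 1.0000 + 0.16162 + 0.056315 = 1.2179.
P₀ = e^(−E₀/kT) / Z = 1.0000/1.2179 = 0.821.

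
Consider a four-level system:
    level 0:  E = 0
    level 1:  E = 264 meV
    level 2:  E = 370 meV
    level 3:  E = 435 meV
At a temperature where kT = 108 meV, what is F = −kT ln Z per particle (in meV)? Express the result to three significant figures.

-13.9 meV

Eᵢ/kT = 0, 2.4444, 3.4259, 4.0278.
Z = Σ e^(−Eᵢ/kT) = e^(−0) + e^(−2.4444) + e^(−3.4259) + e^(−4.0278) = 1.0000 + 0.086778 + 0.032520 + 0.017813 = 1.1371.
F = −kT ln Z = −108 × ln(1.1371) = −108 × 0.12848 = -13.9 meV.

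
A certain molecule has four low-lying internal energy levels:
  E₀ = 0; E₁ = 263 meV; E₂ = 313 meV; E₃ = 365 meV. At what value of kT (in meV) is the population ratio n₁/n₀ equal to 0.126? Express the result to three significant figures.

127 meV

n₁/n₀ = exp[−(E₁−E₀)/kT] = 0.126.
⇒ (E₁−E₀)/kT = ln(1/0.126) = ln(7.9365) = 2.0715.
kT = 263 meV / 2.0715 = 127 meV.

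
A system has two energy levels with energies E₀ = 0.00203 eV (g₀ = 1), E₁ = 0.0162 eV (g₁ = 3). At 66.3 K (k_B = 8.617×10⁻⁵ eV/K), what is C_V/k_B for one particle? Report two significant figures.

k_BT = 8.617×10⁻⁵ × 66.3 K = 0.005713 eV.
Eᵢ/kT = 0.3553, 2.836.
Z = Σ gᵢe^(−Eᵢ/kT) = 1·e^(−0.3553) + 3·e^(−2.836) = 0.7010 + 0.1760 = 0.8770.
⟨E⟩ = 0.004874 eV, ⟨E²⟩ = 0.00005596 eV².
C_V/k_B = (⟨E²⟩ − ⟨E⟩²)/(kT)² = (0.00005596 − 0.00002376)/0.00003264 = 0.99.

0.99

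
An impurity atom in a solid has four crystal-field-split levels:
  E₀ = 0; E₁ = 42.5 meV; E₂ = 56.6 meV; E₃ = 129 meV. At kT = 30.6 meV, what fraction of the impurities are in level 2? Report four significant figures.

Eᵢ/kT = 0, 1.38889, 1.84967, 4.21569.
Z = Σ e^(−Eᵢ/kT) = e^(−0) + e^(−1.38889) + e^(−1.84967) + e^(−4.21569) = 1.00000 + 0.249352 + 0.157289 + 0.0147621 = 1.42140.
P₂ = e^(−E₂/kT) / Z = 0.157289/1.42140 = 0.1107.

0.1107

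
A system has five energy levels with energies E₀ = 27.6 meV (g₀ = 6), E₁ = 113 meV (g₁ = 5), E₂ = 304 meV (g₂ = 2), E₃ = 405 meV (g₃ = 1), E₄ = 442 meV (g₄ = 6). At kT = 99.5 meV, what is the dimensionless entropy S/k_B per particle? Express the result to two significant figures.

2.4

Eᵢ/kT = 0.2774, 1.136, 3.055, 4.070, 4.442.
Z = Σ gᵢe^(−Eᵢ/kT) = 6·e^(−0.2774) + 5·e^(−1.136) + 2·e^(−3.055) + 1·e^(−4.070) + 6·e^(−4.442) = 4.547 + 1.606 + 0.09425 + 0.01708 + 0.07063 = 6.335.
⟨E⟩ = Σ EᵢPᵢ = 59.00 meV.
S/k_B = ln Z + ⟨E⟩/kT = ln(6.335) + 59.00/99.5 = 1.846 + 0.5930 = 2.4.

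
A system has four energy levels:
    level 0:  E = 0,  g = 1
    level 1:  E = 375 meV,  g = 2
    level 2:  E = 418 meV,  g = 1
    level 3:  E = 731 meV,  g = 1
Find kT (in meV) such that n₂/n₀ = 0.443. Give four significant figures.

513.4 meV

n₂/n₀ = (g₂/g₀) exp[−(E₂−E₀)/kT] = 0.443.
⇒ (E₂−E₀)/kT = ln((1/1)/0.443) = ln(2.25734) = 0.814187.
kT = 418 meV / 0.814187 = 513.4 meV.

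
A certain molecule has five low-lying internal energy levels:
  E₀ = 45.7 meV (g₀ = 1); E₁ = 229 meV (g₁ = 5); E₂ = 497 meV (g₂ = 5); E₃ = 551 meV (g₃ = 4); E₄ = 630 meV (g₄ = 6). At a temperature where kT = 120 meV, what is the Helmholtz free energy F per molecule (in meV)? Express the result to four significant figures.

-54.62 meV

Eᵢ/kT = 0.380833, 1.90833, 4.14167, 4.59167, 5.25000.
Z = Σ gᵢe^(−Eᵢ/kT) = 1·e^(−0.380833) + 5·e^(−1.90833) + 5·e^(−4.14167) + 4·e^(−4.59167) + 6·e^(−5.25000) = 0.683292 + 0.741639 + 0.0794814 + 0.0405437 + 0.0314851 = 1.57644.
F = −kT ln Z = −120 × ln(1.57644) = −120 × 0.455169 = -54.62 meV.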